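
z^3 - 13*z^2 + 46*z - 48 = (z - 8)*(z - 3)*(z - 2)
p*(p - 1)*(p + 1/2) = p^3 - p^2/2 - p/2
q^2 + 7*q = q*(q + 7)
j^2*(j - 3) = j^3 - 3*j^2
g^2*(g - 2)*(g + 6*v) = g^4 + 6*g^3*v - 2*g^3 - 12*g^2*v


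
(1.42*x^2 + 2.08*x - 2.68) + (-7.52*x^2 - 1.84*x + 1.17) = -6.1*x^2 + 0.24*x - 1.51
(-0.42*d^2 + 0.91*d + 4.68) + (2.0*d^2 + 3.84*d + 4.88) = 1.58*d^2 + 4.75*d + 9.56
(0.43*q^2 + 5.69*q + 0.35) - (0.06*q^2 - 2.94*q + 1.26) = 0.37*q^2 + 8.63*q - 0.91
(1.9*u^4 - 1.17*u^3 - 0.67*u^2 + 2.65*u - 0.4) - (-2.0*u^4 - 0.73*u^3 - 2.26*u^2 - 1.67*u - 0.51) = 3.9*u^4 - 0.44*u^3 + 1.59*u^2 + 4.32*u + 0.11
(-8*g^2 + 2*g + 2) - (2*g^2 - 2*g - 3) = -10*g^2 + 4*g + 5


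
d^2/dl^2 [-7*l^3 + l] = -42*l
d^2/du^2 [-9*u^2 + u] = -18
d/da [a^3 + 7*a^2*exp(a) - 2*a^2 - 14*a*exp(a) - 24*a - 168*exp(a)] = 7*a^2*exp(a) + 3*a^2 - 4*a - 182*exp(a) - 24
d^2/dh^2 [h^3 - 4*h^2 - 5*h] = 6*h - 8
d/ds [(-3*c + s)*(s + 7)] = -3*c + 2*s + 7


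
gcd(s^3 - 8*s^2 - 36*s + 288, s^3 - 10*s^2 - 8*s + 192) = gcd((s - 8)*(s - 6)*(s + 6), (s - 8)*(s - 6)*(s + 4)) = s^2 - 14*s + 48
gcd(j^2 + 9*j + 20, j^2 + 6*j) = 1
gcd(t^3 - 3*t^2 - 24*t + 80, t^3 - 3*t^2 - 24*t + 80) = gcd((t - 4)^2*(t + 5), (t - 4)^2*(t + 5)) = t^3 - 3*t^2 - 24*t + 80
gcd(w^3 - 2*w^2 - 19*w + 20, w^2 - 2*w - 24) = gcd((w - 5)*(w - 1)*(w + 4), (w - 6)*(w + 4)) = w + 4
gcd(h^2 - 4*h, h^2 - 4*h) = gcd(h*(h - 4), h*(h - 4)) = h^2 - 4*h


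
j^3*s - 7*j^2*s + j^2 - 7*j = j*(j - 7)*(j*s + 1)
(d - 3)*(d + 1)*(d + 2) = d^3 - 7*d - 6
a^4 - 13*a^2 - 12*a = a*(a - 4)*(a + 1)*(a + 3)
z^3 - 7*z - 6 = (z - 3)*(z + 1)*(z + 2)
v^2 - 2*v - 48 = (v - 8)*(v + 6)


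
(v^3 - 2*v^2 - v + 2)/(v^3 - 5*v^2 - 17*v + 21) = (v^2 - v - 2)/(v^2 - 4*v - 21)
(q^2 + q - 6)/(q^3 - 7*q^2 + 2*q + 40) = (q^2 + q - 6)/(q^3 - 7*q^2 + 2*q + 40)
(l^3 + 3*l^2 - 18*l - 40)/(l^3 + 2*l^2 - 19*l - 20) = (l + 2)/(l + 1)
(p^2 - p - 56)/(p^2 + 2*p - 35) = (p - 8)/(p - 5)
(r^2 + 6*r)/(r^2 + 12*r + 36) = r/(r + 6)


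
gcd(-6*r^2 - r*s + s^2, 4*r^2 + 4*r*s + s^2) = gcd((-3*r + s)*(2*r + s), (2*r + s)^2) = 2*r + s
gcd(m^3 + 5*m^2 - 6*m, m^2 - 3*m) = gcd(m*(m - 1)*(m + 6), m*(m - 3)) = m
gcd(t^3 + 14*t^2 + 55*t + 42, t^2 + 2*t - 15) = 1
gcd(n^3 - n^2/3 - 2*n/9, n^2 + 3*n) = n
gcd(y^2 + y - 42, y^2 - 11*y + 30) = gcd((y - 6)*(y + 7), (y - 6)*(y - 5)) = y - 6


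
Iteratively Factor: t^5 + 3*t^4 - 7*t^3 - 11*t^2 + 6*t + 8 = (t + 1)*(t^4 + 2*t^3 - 9*t^2 - 2*t + 8) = (t + 1)*(t + 4)*(t^3 - 2*t^2 - t + 2) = (t - 2)*(t + 1)*(t + 4)*(t^2 - 1) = (t - 2)*(t - 1)*(t + 1)*(t + 4)*(t + 1)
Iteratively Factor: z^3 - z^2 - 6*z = (z + 2)*(z^2 - 3*z) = z*(z + 2)*(z - 3)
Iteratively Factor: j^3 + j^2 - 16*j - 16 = (j + 1)*(j^2 - 16) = (j - 4)*(j + 1)*(j + 4)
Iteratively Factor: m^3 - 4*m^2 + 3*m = (m)*(m^2 - 4*m + 3) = m*(m - 3)*(m - 1)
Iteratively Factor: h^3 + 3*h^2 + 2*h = (h + 1)*(h^2 + 2*h) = h*(h + 1)*(h + 2)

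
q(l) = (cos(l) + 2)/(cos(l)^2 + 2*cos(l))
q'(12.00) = -0.75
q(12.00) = 1.19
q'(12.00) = -0.75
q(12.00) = 1.19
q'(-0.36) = -0.40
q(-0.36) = 1.07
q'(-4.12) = 2.66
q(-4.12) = -1.79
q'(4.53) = -29.89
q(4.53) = -5.51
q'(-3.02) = -0.12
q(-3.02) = -1.01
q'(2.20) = 2.33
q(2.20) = -1.70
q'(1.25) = 9.54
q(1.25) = 3.17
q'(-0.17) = -0.17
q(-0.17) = 1.01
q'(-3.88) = 1.23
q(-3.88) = -1.35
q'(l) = (2*sin(l)*cos(l) + 2*sin(l))*(cos(l) + 2)/(cos(l)^2 + 2*cos(l))^2 - sin(l)/(cos(l)^2 + 2*cos(l)) = sin(l)/cos(l)^2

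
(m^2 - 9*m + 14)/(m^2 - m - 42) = (m - 2)/(m + 6)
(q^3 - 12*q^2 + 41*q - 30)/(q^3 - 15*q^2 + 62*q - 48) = (q - 5)/(q - 8)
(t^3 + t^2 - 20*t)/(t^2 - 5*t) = (t^2 + t - 20)/(t - 5)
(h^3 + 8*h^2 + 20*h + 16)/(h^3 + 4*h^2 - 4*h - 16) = (h + 2)/(h - 2)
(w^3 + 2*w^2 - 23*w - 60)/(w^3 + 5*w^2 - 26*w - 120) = (w + 3)/(w + 6)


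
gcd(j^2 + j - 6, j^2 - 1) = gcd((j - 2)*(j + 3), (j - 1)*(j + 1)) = 1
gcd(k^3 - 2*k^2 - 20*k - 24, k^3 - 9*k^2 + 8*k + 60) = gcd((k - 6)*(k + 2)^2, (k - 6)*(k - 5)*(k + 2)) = k^2 - 4*k - 12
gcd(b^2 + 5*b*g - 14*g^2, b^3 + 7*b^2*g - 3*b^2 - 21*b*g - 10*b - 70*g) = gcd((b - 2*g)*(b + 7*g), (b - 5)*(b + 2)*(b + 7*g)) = b + 7*g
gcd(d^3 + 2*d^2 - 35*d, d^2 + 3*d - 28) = d + 7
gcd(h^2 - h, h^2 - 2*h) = h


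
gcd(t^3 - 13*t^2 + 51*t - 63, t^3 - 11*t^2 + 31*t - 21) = t^2 - 10*t + 21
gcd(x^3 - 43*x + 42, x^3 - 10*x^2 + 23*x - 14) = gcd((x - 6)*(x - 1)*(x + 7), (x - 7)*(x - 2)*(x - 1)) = x - 1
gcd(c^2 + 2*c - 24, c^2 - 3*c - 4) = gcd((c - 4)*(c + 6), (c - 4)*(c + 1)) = c - 4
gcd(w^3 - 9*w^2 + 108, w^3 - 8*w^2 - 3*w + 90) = w^2 - 3*w - 18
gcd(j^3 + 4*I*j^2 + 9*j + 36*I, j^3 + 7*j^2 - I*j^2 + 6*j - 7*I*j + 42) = j - 3*I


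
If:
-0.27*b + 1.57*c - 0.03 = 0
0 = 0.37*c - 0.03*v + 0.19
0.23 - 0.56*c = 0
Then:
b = 2.28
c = 0.41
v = 11.40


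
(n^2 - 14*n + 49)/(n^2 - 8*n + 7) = (n - 7)/(n - 1)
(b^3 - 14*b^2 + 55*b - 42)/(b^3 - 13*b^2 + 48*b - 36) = (b - 7)/(b - 6)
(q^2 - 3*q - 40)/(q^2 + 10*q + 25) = (q - 8)/(q + 5)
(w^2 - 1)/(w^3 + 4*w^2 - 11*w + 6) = (w + 1)/(w^2 + 5*w - 6)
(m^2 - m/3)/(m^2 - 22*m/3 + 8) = m*(3*m - 1)/(3*m^2 - 22*m + 24)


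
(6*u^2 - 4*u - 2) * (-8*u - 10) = -48*u^3 - 28*u^2 + 56*u + 20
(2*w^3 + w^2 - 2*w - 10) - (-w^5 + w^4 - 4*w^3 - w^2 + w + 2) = w^5 - w^4 + 6*w^3 + 2*w^2 - 3*w - 12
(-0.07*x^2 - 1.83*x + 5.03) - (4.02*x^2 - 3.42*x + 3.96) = -4.09*x^2 + 1.59*x + 1.07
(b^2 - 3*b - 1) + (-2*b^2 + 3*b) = -b^2 - 1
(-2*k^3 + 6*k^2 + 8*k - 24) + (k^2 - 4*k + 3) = -2*k^3 + 7*k^2 + 4*k - 21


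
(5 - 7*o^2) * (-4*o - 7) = 28*o^3 + 49*o^2 - 20*o - 35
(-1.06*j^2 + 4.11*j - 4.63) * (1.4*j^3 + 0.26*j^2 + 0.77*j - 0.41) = -1.484*j^5 + 5.4784*j^4 - 6.2296*j^3 + 2.3955*j^2 - 5.2502*j + 1.8983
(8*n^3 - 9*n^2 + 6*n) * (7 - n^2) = -8*n^5 + 9*n^4 + 50*n^3 - 63*n^2 + 42*n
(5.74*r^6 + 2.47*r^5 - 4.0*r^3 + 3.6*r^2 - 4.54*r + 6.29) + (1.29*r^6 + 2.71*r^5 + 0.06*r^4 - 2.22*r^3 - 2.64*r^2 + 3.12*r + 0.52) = 7.03*r^6 + 5.18*r^5 + 0.06*r^4 - 6.22*r^3 + 0.96*r^2 - 1.42*r + 6.81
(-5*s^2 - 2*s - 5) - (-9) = -5*s^2 - 2*s + 4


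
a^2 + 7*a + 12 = (a + 3)*(a + 4)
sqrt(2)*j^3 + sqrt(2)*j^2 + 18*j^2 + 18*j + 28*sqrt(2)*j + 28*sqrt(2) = (j + 2*sqrt(2))*(j + 7*sqrt(2))*(sqrt(2)*j + sqrt(2))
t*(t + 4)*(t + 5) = t^3 + 9*t^2 + 20*t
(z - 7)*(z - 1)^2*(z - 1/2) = z^4 - 19*z^3/2 + 39*z^2/2 - 29*z/2 + 7/2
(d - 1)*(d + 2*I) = d^2 - d + 2*I*d - 2*I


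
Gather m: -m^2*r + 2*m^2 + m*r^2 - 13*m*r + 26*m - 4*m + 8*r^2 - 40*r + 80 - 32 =m^2*(2 - r) + m*(r^2 - 13*r + 22) + 8*r^2 - 40*r + 48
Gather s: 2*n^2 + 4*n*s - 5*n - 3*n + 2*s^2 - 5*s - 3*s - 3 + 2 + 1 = 2*n^2 - 8*n + 2*s^2 + s*(4*n - 8)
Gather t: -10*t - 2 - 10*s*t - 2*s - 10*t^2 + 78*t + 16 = -2*s - 10*t^2 + t*(68 - 10*s) + 14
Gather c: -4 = -4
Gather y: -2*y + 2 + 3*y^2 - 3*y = 3*y^2 - 5*y + 2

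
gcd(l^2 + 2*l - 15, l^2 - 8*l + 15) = l - 3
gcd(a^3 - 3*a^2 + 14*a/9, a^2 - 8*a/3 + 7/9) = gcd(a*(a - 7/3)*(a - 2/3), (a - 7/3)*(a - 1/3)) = a - 7/3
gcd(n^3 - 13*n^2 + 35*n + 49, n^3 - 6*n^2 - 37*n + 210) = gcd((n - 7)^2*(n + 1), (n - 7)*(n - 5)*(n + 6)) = n - 7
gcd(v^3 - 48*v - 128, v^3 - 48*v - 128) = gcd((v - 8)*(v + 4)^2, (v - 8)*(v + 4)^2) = v^3 - 48*v - 128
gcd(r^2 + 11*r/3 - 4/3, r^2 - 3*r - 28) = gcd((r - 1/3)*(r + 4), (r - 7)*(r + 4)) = r + 4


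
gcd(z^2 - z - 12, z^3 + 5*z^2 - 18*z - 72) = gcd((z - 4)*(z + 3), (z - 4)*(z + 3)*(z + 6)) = z^2 - z - 12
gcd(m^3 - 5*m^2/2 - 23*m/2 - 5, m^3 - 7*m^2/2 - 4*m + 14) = m + 2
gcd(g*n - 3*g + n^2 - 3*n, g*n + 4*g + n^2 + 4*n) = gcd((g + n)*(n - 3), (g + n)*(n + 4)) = g + n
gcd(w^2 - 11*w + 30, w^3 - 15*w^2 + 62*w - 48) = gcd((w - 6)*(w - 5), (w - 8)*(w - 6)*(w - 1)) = w - 6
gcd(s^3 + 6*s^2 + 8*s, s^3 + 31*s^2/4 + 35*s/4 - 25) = s + 4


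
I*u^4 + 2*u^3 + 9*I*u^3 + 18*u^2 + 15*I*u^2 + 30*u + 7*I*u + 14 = (u + 1)*(u + 7)*(u - 2*I)*(I*u + I)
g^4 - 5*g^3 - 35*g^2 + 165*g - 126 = (g - 7)*(g - 3)*(g - 1)*(g + 6)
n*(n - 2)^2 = n^3 - 4*n^2 + 4*n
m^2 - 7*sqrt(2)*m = m*(m - 7*sqrt(2))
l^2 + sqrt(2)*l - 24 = (l - 3*sqrt(2))*(l + 4*sqrt(2))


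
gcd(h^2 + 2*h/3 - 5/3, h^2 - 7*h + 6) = h - 1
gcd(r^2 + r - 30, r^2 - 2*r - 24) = 1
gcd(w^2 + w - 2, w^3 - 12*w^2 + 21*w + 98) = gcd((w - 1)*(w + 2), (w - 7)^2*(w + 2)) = w + 2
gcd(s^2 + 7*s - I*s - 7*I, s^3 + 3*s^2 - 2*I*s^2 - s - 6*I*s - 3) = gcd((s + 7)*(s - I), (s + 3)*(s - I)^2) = s - I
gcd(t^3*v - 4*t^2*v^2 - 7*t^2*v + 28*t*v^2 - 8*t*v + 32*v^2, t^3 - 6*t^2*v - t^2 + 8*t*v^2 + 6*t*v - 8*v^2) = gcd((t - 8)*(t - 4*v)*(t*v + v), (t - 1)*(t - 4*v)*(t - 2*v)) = t - 4*v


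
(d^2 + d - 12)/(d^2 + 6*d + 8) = (d - 3)/(d + 2)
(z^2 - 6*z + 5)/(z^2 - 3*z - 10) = (z - 1)/(z + 2)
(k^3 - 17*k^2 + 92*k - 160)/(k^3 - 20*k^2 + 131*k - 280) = (k - 4)/(k - 7)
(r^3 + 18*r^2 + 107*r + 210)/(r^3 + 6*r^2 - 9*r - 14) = (r^2 + 11*r + 30)/(r^2 - r - 2)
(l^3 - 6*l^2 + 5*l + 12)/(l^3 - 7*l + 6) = (l^3 - 6*l^2 + 5*l + 12)/(l^3 - 7*l + 6)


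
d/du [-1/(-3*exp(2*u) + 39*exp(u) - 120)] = (13 - 2*exp(u))*exp(u)/(3*(exp(2*u) - 13*exp(u) + 40)^2)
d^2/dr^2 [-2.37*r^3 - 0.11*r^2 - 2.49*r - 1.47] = -14.22*r - 0.22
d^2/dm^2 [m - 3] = 0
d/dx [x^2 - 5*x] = 2*x - 5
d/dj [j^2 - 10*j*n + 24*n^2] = 2*j - 10*n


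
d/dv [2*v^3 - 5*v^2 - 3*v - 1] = 6*v^2 - 10*v - 3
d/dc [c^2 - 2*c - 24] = 2*c - 2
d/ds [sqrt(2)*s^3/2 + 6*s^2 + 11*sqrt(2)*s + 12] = 3*sqrt(2)*s^2/2 + 12*s + 11*sqrt(2)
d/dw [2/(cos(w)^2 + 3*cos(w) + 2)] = 2*(2*cos(w) + 3)*sin(w)/(cos(w)^2 + 3*cos(w) + 2)^2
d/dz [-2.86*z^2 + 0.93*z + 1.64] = 0.93 - 5.72*z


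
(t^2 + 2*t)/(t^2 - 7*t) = (t + 2)/(t - 7)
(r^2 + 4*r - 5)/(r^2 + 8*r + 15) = (r - 1)/(r + 3)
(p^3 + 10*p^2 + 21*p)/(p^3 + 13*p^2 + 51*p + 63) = p/(p + 3)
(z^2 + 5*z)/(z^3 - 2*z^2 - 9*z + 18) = z*(z + 5)/(z^3 - 2*z^2 - 9*z + 18)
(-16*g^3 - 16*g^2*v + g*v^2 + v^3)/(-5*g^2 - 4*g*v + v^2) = (-16*g^2 + v^2)/(-5*g + v)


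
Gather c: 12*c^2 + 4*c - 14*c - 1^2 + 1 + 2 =12*c^2 - 10*c + 2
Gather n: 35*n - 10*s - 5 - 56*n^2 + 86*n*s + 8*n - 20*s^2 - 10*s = -56*n^2 + n*(86*s + 43) - 20*s^2 - 20*s - 5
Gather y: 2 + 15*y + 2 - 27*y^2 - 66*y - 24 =-27*y^2 - 51*y - 20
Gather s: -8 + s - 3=s - 11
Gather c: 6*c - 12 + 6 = 6*c - 6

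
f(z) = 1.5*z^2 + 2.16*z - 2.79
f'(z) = 3.0*z + 2.16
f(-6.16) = 40.82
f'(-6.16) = -16.32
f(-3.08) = 4.79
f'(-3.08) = -7.08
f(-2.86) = 3.30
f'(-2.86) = -6.42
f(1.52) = 3.96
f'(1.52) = 6.72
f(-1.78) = -1.88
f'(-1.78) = -3.18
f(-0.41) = -3.42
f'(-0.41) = 0.93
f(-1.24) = -3.16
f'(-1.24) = -1.56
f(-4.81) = 21.52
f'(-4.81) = -12.27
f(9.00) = 138.15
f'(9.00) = 29.16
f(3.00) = 17.19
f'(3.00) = 11.16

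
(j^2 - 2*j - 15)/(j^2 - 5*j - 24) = (j - 5)/(j - 8)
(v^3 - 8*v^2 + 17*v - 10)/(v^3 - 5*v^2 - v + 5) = (v - 2)/(v + 1)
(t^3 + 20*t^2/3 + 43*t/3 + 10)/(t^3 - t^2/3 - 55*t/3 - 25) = (t + 2)/(t - 5)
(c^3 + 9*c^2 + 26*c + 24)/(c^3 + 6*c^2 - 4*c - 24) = (c^2 + 7*c + 12)/(c^2 + 4*c - 12)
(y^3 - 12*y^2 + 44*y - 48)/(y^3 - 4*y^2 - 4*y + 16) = (y - 6)/(y + 2)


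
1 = 1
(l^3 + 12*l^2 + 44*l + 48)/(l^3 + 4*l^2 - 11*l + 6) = (l^2 + 6*l + 8)/(l^2 - 2*l + 1)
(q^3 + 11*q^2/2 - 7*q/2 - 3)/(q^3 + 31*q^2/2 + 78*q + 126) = (2*q^2 - q - 1)/(2*q^2 + 19*q + 42)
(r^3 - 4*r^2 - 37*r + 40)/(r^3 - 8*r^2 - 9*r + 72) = (r^2 + 4*r - 5)/(r^2 - 9)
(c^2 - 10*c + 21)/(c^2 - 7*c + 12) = (c - 7)/(c - 4)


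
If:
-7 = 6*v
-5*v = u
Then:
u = 35/6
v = -7/6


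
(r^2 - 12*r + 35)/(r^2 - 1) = (r^2 - 12*r + 35)/(r^2 - 1)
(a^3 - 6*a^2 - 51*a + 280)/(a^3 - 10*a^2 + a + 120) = (a + 7)/(a + 3)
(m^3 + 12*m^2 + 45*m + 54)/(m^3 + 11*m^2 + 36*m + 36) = (m + 3)/(m + 2)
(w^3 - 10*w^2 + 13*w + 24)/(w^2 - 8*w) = w - 2 - 3/w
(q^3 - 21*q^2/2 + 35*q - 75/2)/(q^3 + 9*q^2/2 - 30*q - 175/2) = (2*q^2 - 11*q + 15)/(2*q^2 + 19*q + 35)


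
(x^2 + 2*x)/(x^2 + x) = (x + 2)/(x + 1)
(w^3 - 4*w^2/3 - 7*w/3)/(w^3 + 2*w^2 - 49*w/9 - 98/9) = 3*w*(w + 1)/(3*w^2 + 13*w + 14)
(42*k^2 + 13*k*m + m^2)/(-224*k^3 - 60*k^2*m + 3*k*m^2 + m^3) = (-6*k - m)/(32*k^2 + 4*k*m - m^2)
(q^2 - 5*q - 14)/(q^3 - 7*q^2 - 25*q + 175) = (q + 2)/(q^2 - 25)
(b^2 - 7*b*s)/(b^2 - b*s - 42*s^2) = b/(b + 6*s)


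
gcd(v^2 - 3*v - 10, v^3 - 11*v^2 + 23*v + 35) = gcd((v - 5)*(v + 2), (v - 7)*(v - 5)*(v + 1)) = v - 5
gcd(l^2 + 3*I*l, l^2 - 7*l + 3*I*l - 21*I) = l + 3*I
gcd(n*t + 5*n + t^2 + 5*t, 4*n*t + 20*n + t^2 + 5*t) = t + 5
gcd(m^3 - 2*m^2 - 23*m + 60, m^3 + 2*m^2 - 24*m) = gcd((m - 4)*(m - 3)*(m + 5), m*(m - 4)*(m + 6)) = m - 4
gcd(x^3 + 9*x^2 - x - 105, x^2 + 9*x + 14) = x + 7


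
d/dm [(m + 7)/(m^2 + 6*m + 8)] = (m^2 + 6*m - 2*(m + 3)*(m + 7) + 8)/(m^2 + 6*m + 8)^2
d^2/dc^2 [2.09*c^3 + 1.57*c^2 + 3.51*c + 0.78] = 12.54*c + 3.14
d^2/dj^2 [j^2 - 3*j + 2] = 2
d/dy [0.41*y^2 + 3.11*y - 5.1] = 0.82*y + 3.11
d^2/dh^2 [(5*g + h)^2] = 2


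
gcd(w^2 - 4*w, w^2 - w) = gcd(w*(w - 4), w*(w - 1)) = w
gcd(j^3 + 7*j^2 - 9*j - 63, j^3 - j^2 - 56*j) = j + 7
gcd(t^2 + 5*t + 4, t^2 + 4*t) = t + 4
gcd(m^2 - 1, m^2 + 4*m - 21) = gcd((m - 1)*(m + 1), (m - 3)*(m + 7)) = 1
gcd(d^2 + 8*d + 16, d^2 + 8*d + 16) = d^2 + 8*d + 16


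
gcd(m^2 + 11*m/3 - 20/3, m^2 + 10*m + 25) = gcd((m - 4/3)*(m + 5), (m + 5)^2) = m + 5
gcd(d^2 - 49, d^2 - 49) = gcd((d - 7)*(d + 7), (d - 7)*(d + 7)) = d^2 - 49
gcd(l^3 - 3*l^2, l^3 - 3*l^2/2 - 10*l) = l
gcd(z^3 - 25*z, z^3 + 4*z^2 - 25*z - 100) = z^2 - 25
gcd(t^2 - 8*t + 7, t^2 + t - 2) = t - 1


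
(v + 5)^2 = v^2 + 10*v + 25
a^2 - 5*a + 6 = (a - 3)*(a - 2)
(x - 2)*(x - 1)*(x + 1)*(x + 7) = x^4 + 5*x^3 - 15*x^2 - 5*x + 14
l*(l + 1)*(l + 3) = l^3 + 4*l^2 + 3*l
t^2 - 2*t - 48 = (t - 8)*(t + 6)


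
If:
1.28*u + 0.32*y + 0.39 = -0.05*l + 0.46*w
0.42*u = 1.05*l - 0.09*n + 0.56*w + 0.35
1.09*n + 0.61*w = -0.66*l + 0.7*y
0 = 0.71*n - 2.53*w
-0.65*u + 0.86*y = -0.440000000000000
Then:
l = -0.38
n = -0.15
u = -0.15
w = -0.04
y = -0.62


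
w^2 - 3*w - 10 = (w - 5)*(w + 2)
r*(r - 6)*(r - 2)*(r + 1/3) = r^4 - 23*r^3/3 + 28*r^2/3 + 4*r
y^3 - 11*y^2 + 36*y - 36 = (y - 6)*(y - 3)*(y - 2)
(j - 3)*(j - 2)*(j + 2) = j^3 - 3*j^2 - 4*j + 12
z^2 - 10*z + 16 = (z - 8)*(z - 2)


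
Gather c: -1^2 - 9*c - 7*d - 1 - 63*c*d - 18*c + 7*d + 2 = c*(-63*d - 27)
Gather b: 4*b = 4*b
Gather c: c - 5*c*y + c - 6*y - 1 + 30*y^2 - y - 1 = c*(2 - 5*y) + 30*y^2 - 7*y - 2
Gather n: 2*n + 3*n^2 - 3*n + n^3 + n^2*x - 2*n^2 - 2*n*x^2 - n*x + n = n^3 + n^2*(x + 1) + n*(-2*x^2 - x)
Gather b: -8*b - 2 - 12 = -8*b - 14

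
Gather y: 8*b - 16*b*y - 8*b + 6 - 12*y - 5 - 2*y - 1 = y*(-16*b - 14)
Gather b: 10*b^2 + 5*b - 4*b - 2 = 10*b^2 + b - 2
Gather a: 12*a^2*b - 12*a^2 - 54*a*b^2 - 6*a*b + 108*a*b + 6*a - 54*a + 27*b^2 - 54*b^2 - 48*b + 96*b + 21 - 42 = a^2*(12*b - 12) + a*(-54*b^2 + 102*b - 48) - 27*b^2 + 48*b - 21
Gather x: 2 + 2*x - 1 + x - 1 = 3*x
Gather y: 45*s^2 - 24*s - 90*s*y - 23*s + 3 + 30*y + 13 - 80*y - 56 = 45*s^2 - 47*s + y*(-90*s - 50) - 40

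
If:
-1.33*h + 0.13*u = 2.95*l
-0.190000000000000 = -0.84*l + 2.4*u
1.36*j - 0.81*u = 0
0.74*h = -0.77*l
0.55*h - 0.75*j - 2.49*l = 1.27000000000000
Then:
No Solution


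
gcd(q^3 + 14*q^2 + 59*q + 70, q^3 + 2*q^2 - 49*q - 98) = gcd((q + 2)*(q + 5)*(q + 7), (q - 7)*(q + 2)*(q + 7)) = q^2 + 9*q + 14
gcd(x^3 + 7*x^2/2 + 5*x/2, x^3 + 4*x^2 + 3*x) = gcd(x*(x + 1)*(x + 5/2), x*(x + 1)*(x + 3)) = x^2 + x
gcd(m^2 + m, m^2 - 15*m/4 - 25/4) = 1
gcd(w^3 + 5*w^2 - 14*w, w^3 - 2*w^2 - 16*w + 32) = w - 2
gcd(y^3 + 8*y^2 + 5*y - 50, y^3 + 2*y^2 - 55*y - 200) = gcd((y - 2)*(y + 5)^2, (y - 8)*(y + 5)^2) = y^2 + 10*y + 25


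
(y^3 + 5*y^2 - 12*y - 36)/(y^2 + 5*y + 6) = (y^2 + 3*y - 18)/(y + 3)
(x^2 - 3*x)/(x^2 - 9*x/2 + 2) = 2*x*(x - 3)/(2*x^2 - 9*x + 4)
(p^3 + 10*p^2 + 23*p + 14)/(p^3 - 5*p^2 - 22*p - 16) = (p + 7)/(p - 8)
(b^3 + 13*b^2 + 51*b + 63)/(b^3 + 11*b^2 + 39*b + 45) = (b + 7)/(b + 5)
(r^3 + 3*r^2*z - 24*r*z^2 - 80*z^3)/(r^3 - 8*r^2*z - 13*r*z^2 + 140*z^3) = (-r - 4*z)/(-r + 7*z)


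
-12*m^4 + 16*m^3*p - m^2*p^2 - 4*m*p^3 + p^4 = (-3*m + p)*(-2*m + p)*(-m + p)*(2*m + p)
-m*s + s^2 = s*(-m + s)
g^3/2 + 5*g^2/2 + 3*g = g*(g/2 + 1)*(g + 3)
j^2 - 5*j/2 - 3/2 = (j - 3)*(j + 1/2)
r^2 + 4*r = r*(r + 4)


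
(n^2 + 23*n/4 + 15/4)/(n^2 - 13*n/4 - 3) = (n + 5)/(n - 4)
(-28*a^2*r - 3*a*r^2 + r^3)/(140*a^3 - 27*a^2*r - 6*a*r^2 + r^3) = r*(4*a + r)/(-20*a^2 + a*r + r^2)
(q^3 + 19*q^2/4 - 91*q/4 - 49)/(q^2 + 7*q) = q - 9/4 - 7/q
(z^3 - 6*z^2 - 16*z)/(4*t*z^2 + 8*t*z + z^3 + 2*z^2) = (z - 8)/(4*t + z)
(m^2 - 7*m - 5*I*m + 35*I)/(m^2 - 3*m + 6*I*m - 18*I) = (m^2 + m*(-7 - 5*I) + 35*I)/(m^2 + m*(-3 + 6*I) - 18*I)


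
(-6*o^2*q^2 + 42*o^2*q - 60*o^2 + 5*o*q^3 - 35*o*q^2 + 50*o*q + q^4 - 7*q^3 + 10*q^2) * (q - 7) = -6*o^2*q^3 + 84*o^2*q^2 - 354*o^2*q + 420*o^2 + 5*o*q^4 - 70*o*q^3 + 295*o*q^2 - 350*o*q + q^5 - 14*q^4 + 59*q^3 - 70*q^2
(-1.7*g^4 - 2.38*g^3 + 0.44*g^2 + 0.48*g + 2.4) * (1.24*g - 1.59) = -2.108*g^5 - 0.2482*g^4 + 4.3298*g^3 - 0.1044*g^2 + 2.2128*g - 3.816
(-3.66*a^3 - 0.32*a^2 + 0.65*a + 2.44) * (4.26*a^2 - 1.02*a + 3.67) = -15.5916*a^5 + 2.37*a^4 - 10.3368*a^3 + 8.557*a^2 - 0.1033*a + 8.9548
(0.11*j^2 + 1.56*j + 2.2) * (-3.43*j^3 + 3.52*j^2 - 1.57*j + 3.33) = -0.3773*j^5 - 4.9636*j^4 - 2.2275*j^3 + 5.6611*j^2 + 1.7408*j + 7.326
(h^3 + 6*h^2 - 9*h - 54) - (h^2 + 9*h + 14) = h^3 + 5*h^2 - 18*h - 68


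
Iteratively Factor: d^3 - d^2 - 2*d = (d + 1)*(d^2 - 2*d) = d*(d + 1)*(d - 2)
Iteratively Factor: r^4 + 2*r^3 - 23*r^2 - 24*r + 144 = (r + 4)*(r^3 - 2*r^2 - 15*r + 36) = (r - 3)*(r + 4)*(r^2 + r - 12) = (r - 3)*(r + 4)^2*(r - 3)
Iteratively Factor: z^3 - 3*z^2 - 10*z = (z - 5)*(z^2 + 2*z) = z*(z - 5)*(z + 2)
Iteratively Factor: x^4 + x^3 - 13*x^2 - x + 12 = (x - 1)*(x^3 + 2*x^2 - 11*x - 12) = (x - 3)*(x - 1)*(x^2 + 5*x + 4) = (x - 3)*(x - 1)*(x + 1)*(x + 4)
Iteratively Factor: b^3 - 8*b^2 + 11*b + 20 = (b + 1)*(b^2 - 9*b + 20) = (b - 4)*(b + 1)*(b - 5)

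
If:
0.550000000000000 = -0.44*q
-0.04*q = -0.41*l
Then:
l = -0.12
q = -1.25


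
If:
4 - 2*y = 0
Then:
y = 2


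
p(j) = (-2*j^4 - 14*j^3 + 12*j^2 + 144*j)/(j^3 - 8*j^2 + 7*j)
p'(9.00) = 46.03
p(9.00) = -146.25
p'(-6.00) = -0.40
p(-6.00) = 0.00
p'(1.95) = 31.33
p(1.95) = -20.71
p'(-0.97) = 7.01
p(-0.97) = 7.71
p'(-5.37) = -0.18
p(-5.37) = -0.18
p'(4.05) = 22.42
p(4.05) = 18.88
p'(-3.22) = 1.14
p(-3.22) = 0.63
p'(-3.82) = 0.63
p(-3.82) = 0.10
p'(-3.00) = 1.36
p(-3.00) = 0.90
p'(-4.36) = 0.29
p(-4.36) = -0.14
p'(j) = (-3*j^2 + 16*j - 7)*(-2*j^4 - 14*j^3 + 12*j^2 + 144*j)/(j^3 - 8*j^2 + 7*j)^2 + (-8*j^3 - 42*j^2 + 24*j + 144)/(j^3 - 8*j^2 + 7*j) = 2*(-j^4 + 16*j^3 + 29*j^2 - 242*j + 618)/(j^4 - 16*j^3 + 78*j^2 - 112*j + 49)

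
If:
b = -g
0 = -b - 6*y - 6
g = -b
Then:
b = -6*y - 6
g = 6*y + 6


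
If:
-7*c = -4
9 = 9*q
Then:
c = 4/7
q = 1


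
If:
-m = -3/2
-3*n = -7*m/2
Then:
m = 3/2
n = 7/4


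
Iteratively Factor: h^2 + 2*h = (h)*(h + 2)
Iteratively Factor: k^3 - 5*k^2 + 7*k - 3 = (k - 3)*(k^2 - 2*k + 1) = (k - 3)*(k - 1)*(k - 1)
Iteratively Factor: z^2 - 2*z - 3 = (z + 1)*(z - 3)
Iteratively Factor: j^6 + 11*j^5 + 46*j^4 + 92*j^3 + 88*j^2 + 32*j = (j + 1)*(j^5 + 10*j^4 + 36*j^3 + 56*j^2 + 32*j) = (j + 1)*(j + 4)*(j^4 + 6*j^3 + 12*j^2 + 8*j) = (j + 1)*(j + 2)*(j + 4)*(j^3 + 4*j^2 + 4*j) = (j + 1)*(j + 2)^2*(j + 4)*(j^2 + 2*j) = (j + 1)*(j + 2)^3*(j + 4)*(j)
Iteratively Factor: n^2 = (n)*(n)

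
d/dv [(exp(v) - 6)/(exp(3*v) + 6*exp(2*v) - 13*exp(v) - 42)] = (-(exp(v) - 6)*(3*exp(2*v) + 12*exp(v) - 13) + exp(3*v) + 6*exp(2*v) - 13*exp(v) - 42)*exp(v)/(exp(3*v) + 6*exp(2*v) - 13*exp(v) - 42)^2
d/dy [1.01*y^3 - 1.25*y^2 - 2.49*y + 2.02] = 3.03*y^2 - 2.5*y - 2.49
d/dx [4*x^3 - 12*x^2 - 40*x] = 12*x^2 - 24*x - 40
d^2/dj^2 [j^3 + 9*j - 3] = 6*j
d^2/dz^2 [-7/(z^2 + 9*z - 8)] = 14*(z^2 + 9*z - (2*z + 9)^2 - 8)/(z^2 + 9*z - 8)^3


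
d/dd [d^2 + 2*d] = 2*d + 2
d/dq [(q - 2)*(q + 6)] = 2*q + 4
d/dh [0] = 0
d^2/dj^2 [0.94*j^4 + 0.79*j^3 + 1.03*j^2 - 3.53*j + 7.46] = 11.28*j^2 + 4.74*j + 2.06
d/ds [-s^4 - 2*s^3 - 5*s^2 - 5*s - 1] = -4*s^3 - 6*s^2 - 10*s - 5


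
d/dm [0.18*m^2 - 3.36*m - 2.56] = 0.36*m - 3.36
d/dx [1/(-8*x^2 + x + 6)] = (16*x - 1)/(-8*x^2 + x + 6)^2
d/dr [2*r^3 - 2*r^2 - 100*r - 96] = 6*r^2 - 4*r - 100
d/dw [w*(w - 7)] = 2*w - 7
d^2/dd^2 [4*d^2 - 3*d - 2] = 8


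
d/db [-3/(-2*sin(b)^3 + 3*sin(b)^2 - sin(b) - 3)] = 3*(-6*sin(b)^2 + 6*sin(b) - 1)*cos(b)/(2*sin(b)^3 - 3*sin(b)^2 + sin(b) + 3)^2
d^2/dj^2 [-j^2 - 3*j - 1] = -2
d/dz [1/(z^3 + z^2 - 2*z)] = (-3*z^2 - 2*z + 2)/(z^2*(z^2 + z - 2)^2)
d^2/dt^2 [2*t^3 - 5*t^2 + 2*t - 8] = 12*t - 10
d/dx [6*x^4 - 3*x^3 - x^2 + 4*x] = 24*x^3 - 9*x^2 - 2*x + 4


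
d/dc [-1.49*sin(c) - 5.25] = -1.49*cos(c)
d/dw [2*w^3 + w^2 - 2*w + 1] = 6*w^2 + 2*w - 2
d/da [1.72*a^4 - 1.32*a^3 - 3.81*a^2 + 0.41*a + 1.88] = 6.88*a^3 - 3.96*a^2 - 7.62*a + 0.41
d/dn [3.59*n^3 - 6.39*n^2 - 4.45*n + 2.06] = 10.77*n^2 - 12.78*n - 4.45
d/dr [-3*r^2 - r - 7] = -6*r - 1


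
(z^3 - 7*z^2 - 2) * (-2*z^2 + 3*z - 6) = -2*z^5 + 17*z^4 - 27*z^3 + 46*z^2 - 6*z + 12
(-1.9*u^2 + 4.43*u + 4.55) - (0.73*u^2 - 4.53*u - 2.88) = -2.63*u^2 + 8.96*u + 7.43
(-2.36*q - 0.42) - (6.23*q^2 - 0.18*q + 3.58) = -6.23*q^2 - 2.18*q - 4.0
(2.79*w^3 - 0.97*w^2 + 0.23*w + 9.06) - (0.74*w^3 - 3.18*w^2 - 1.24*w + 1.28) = 2.05*w^3 + 2.21*w^2 + 1.47*w + 7.78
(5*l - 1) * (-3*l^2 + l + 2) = -15*l^3 + 8*l^2 + 9*l - 2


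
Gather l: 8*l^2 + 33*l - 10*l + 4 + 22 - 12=8*l^2 + 23*l + 14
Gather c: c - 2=c - 2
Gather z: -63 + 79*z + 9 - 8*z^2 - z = -8*z^2 + 78*z - 54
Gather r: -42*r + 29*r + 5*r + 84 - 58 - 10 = 16 - 8*r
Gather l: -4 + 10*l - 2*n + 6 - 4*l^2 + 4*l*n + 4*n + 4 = -4*l^2 + l*(4*n + 10) + 2*n + 6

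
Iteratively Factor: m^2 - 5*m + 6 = (m - 3)*(m - 2)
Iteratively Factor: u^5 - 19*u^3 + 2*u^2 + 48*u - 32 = (u - 4)*(u^4 + 4*u^3 - 3*u^2 - 10*u + 8) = (u - 4)*(u + 2)*(u^3 + 2*u^2 - 7*u + 4) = (u - 4)*(u - 1)*(u + 2)*(u^2 + 3*u - 4) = (u - 4)*(u - 1)*(u + 2)*(u + 4)*(u - 1)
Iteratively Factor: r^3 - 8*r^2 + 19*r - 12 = (r - 3)*(r^2 - 5*r + 4) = (r - 4)*(r - 3)*(r - 1)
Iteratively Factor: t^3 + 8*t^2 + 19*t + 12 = (t + 1)*(t^2 + 7*t + 12) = (t + 1)*(t + 4)*(t + 3)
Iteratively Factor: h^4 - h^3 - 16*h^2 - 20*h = (h - 5)*(h^3 + 4*h^2 + 4*h) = (h - 5)*(h + 2)*(h^2 + 2*h) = h*(h - 5)*(h + 2)*(h + 2)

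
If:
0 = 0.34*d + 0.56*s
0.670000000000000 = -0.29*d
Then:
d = -2.31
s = 1.40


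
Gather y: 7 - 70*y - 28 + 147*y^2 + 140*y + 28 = 147*y^2 + 70*y + 7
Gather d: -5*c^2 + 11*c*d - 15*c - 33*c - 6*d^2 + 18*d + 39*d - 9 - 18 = -5*c^2 - 48*c - 6*d^2 + d*(11*c + 57) - 27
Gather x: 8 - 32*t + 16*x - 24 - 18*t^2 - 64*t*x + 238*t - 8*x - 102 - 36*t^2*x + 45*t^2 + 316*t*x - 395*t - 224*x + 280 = 27*t^2 - 189*t + x*(-36*t^2 + 252*t - 216) + 162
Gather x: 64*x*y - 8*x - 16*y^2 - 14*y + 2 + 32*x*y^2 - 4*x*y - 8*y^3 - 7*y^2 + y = x*(32*y^2 + 60*y - 8) - 8*y^3 - 23*y^2 - 13*y + 2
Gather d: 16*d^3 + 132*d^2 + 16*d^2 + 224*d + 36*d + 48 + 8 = 16*d^3 + 148*d^2 + 260*d + 56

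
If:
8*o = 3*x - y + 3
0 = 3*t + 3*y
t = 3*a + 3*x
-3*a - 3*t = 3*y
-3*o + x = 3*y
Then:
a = 0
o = 15/31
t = 27/62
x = 9/62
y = -27/62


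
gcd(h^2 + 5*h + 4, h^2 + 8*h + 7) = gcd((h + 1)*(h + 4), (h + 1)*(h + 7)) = h + 1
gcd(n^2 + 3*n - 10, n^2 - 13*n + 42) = 1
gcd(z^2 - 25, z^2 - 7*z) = 1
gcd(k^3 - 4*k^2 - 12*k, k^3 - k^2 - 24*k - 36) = k^2 - 4*k - 12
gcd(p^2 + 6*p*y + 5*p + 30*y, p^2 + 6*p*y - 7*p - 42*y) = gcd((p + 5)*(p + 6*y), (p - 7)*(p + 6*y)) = p + 6*y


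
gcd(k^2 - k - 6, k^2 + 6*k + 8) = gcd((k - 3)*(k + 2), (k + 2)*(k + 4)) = k + 2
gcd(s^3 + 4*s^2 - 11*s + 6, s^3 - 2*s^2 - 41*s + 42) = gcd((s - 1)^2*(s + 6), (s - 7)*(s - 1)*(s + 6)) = s^2 + 5*s - 6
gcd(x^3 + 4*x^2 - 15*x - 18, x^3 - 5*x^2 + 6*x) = x - 3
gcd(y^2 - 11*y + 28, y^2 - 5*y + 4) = y - 4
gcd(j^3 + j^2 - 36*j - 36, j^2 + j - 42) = j - 6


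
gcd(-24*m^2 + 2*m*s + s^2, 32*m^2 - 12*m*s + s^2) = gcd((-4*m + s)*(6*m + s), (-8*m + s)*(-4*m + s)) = -4*m + s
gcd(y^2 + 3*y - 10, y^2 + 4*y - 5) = y + 5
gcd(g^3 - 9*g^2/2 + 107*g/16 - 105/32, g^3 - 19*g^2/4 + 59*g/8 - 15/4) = g^2 - 11*g/4 + 15/8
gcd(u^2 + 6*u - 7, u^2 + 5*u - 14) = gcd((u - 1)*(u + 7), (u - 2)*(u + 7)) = u + 7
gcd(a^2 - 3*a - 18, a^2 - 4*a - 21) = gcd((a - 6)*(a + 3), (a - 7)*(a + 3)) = a + 3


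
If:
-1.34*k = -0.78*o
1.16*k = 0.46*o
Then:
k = 0.00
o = 0.00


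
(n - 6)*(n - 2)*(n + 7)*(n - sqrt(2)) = n^4 - sqrt(2)*n^3 - n^3 - 44*n^2 + sqrt(2)*n^2 + 44*sqrt(2)*n + 84*n - 84*sqrt(2)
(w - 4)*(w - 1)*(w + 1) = w^3 - 4*w^2 - w + 4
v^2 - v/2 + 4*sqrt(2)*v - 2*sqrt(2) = (v - 1/2)*(v + 4*sqrt(2))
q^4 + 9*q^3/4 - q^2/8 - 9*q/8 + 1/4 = (q - 1/2)*(q - 1/4)*(q + 1)*(q + 2)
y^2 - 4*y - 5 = (y - 5)*(y + 1)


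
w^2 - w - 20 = (w - 5)*(w + 4)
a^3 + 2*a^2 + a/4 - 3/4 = (a - 1/2)*(a + 1)*(a + 3/2)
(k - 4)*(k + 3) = k^2 - k - 12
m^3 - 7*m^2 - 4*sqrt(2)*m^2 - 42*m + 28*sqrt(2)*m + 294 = (m - 7)*(m - 7*sqrt(2))*(m + 3*sqrt(2))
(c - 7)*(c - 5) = c^2 - 12*c + 35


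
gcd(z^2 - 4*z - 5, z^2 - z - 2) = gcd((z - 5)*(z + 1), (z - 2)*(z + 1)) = z + 1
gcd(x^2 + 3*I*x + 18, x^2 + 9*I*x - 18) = x + 6*I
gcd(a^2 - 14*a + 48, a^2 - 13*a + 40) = a - 8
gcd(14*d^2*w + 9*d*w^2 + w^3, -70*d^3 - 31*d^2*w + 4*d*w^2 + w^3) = 14*d^2 + 9*d*w + w^2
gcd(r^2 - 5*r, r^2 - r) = r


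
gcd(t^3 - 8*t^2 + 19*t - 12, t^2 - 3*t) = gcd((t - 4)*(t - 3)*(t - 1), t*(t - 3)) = t - 3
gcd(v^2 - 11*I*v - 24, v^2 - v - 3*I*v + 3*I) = v - 3*I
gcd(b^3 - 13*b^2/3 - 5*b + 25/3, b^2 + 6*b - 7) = b - 1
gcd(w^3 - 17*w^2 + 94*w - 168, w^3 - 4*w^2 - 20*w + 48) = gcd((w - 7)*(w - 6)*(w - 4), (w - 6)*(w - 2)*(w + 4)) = w - 6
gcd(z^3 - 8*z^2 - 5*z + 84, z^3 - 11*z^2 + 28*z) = z^2 - 11*z + 28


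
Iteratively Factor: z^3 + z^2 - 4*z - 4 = (z + 2)*(z^2 - z - 2) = (z - 2)*(z + 2)*(z + 1)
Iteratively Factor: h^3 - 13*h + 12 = (h - 1)*(h^2 + h - 12) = (h - 3)*(h - 1)*(h + 4)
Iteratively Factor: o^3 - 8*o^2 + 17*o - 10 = (o - 1)*(o^2 - 7*o + 10) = (o - 2)*(o - 1)*(o - 5)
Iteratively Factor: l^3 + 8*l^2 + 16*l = (l + 4)*(l^2 + 4*l) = l*(l + 4)*(l + 4)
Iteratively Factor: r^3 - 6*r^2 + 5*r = (r - 1)*(r^2 - 5*r) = r*(r - 1)*(r - 5)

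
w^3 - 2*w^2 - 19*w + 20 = (w - 5)*(w - 1)*(w + 4)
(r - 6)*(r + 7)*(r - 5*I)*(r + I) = r^4 + r^3 - 4*I*r^3 - 37*r^2 - 4*I*r^2 + 5*r + 168*I*r - 210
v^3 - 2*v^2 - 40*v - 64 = (v - 8)*(v + 2)*(v + 4)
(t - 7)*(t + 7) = t^2 - 49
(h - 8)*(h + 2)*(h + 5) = h^3 - h^2 - 46*h - 80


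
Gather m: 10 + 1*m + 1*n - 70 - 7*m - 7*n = -6*m - 6*n - 60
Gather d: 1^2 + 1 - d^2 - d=-d^2 - d + 2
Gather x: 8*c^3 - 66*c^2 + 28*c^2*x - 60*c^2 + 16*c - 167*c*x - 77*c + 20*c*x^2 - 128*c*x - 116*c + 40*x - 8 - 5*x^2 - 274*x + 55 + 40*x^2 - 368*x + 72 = 8*c^3 - 126*c^2 - 177*c + x^2*(20*c + 35) + x*(28*c^2 - 295*c - 602) + 119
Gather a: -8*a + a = -7*a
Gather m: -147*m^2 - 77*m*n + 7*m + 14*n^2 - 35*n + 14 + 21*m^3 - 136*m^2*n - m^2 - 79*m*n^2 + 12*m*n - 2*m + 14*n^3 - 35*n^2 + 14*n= 21*m^3 + m^2*(-136*n - 148) + m*(-79*n^2 - 65*n + 5) + 14*n^3 - 21*n^2 - 21*n + 14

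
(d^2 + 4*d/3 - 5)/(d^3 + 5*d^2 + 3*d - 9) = (d - 5/3)/(d^2 + 2*d - 3)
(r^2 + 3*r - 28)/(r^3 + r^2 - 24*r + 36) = (r^2 + 3*r - 28)/(r^3 + r^2 - 24*r + 36)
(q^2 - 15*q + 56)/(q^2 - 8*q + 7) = (q - 8)/(q - 1)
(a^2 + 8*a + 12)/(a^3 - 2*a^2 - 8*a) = (a + 6)/(a*(a - 4))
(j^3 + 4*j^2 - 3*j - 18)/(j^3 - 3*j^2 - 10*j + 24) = (j + 3)/(j - 4)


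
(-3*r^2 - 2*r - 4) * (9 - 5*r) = 15*r^3 - 17*r^2 + 2*r - 36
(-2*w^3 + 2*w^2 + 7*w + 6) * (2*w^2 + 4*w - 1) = -4*w^5 - 4*w^4 + 24*w^3 + 38*w^2 + 17*w - 6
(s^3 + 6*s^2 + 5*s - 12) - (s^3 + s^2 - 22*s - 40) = 5*s^2 + 27*s + 28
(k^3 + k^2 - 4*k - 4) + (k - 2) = k^3 + k^2 - 3*k - 6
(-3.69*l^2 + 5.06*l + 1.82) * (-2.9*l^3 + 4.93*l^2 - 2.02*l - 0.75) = 10.701*l^5 - 32.8657*l^4 + 27.1216*l^3 + 1.5189*l^2 - 7.4714*l - 1.365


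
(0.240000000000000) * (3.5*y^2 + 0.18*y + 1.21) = 0.84*y^2 + 0.0432*y + 0.2904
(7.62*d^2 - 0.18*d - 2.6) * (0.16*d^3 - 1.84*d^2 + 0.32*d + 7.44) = 1.2192*d^5 - 14.0496*d^4 + 2.3536*d^3 + 61.4192*d^2 - 2.1712*d - 19.344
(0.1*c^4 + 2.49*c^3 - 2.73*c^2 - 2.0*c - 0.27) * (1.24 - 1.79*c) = -0.179*c^5 - 4.3331*c^4 + 7.9743*c^3 + 0.1948*c^2 - 1.9967*c - 0.3348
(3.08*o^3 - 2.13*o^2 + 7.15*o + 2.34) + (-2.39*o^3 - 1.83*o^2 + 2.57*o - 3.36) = 0.69*o^3 - 3.96*o^2 + 9.72*o - 1.02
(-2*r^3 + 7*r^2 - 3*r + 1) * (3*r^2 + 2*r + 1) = -6*r^5 + 17*r^4 + 3*r^3 + 4*r^2 - r + 1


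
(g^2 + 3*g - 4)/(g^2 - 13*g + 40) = (g^2 + 3*g - 4)/(g^2 - 13*g + 40)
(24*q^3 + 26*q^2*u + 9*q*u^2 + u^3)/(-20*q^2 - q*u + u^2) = (-6*q^2 - 5*q*u - u^2)/(5*q - u)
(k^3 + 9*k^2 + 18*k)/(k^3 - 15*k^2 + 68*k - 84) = k*(k^2 + 9*k + 18)/(k^3 - 15*k^2 + 68*k - 84)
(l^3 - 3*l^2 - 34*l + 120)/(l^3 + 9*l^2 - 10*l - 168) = (l - 5)/(l + 7)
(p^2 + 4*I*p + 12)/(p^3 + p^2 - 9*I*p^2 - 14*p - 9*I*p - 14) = (p + 6*I)/(p^2 + p*(1 - 7*I) - 7*I)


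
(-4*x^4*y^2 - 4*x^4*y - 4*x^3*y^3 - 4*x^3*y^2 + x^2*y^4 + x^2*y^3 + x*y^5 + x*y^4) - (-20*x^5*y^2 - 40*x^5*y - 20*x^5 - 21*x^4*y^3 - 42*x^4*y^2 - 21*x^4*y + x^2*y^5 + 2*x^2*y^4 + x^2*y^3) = 20*x^5*y^2 + 40*x^5*y + 20*x^5 + 21*x^4*y^3 + 38*x^4*y^2 + 17*x^4*y - 4*x^3*y^3 - 4*x^3*y^2 - x^2*y^5 - x^2*y^4 + x*y^5 + x*y^4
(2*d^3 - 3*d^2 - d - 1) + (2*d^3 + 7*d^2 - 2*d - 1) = 4*d^3 + 4*d^2 - 3*d - 2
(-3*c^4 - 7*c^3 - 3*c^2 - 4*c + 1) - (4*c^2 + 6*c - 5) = -3*c^4 - 7*c^3 - 7*c^2 - 10*c + 6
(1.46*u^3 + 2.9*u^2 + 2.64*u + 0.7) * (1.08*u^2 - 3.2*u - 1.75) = 1.5768*u^5 - 1.54*u^4 - 8.9838*u^3 - 12.767*u^2 - 6.86*u - 1.225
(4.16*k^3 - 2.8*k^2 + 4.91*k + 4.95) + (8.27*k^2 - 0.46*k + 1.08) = 4.16*k^3 + 5.47*k^2 + 4.45*k + 6.03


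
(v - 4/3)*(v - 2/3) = v^2 - 2*v + 8/9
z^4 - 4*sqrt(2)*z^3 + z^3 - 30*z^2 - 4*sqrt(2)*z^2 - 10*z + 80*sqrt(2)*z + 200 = (z - 4)*(z + 5)*(z - 5*sqrt(2))*(z + sqrt(2))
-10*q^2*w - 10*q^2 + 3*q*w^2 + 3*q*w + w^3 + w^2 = (-2*q + w)*(5*q + w)*(w + 1)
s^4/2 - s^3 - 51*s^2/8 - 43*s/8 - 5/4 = (s/2 + 1)*(s - 5)*(s + 1/2)^2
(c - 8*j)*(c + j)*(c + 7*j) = c^3 - 57*c*j^2 - 56*j^3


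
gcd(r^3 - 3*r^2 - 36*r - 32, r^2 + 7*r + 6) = r + 1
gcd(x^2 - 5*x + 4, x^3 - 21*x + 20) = x^2 - 5*x + 4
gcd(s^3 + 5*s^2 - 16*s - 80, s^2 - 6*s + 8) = s - 4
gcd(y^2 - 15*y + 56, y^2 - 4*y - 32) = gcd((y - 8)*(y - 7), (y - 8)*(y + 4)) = y - 8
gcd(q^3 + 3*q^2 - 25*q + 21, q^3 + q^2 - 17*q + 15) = q^2 - 4*q + 3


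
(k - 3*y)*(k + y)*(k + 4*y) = k^3 + 2*k^2*y - 11*k*y^2 - 12*y^3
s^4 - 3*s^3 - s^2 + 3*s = s*(s - 3)*(s - 1)*(s + 1)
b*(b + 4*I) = b^2 + 4*I*b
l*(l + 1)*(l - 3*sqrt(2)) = l^3 - 3*sqrt(2)*l^2 + l^2 - 3*sqrt(2)*l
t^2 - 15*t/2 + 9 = (t - 6)*(t - 3/2)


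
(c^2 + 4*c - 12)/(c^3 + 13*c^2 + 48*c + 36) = (c - 2)/(c^2 + 7*c + 6)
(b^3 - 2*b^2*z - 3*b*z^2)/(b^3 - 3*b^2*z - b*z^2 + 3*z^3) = b/(b - z)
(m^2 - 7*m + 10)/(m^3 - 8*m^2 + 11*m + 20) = (m - 2)/(m^2 - 3*m - 4)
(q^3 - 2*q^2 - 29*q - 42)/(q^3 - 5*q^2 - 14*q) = (q + 3)/q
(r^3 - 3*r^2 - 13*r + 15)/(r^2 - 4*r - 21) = (r^2 - 6*r + 5)/(r - 7)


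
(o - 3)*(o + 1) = o^2 - 2*o - 3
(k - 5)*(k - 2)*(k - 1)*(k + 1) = k^4 - 7*k^3 + 9*k^2 + 7*k - 10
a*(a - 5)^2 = a^3 - 10*a^2 + 25*a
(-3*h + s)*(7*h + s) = -21*h^2 + 4*h*s + s^2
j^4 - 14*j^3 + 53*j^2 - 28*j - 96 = (j - 8)*(j - 4)*(j - 3)*(j + 1)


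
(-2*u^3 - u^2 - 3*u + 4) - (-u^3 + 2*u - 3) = -u^3 - u^2 - 5*u + 7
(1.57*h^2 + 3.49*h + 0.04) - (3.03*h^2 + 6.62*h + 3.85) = -1.46*h^2 - 3.13*h - 3.81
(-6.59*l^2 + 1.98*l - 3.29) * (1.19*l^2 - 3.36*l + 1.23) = -7.8421*l^4 + 24.4986*l^3 - 18.6736*l^2 + 13.4898*l - 4.0467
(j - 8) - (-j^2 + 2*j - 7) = j^2 - j - 1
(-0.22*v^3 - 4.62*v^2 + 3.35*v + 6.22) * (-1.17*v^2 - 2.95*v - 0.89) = 0.2574*v^5 + 6.0544*v^4 + 9.9053*v^3 - 13.0481*v^2 - 21.3305*v - 5.5358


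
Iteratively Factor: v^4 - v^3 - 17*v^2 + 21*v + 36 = (v + 4)*(v^3 - 5*v^2 + 3*v + 9) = (v - 3)*(v + 4)*(v^2 - 2*v - 3) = (v - 3)^2*(v + 4)*(v + 1)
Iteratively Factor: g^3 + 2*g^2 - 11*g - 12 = (g + 1)*(g^2 + g - 12) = (g + 1)*(g + 4)*(g - 3)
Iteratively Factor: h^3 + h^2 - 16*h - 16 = (h + 4)*(h^2 - 3*h - 4) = (h + 1)*(h + 4)*(h - 4)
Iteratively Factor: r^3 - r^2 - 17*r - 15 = (r + 1)*(r^2 - 2*r - 15) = (r - 5)*(r + 1)*(r + 3)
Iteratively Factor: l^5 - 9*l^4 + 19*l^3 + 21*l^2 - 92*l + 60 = (l - 5)*(l^4 - 4*l^3 - l^2 + 16*l - 12) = (l - 5)*(l - 2)*(l^3 - 2*l^2 - 5*l + 6) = (l - 5)*(l - 2)*(l - 1)*(l^2 - l - 6) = (l - 5)*(l - 2)*(l - 1)*(l + 2)*(l - 3)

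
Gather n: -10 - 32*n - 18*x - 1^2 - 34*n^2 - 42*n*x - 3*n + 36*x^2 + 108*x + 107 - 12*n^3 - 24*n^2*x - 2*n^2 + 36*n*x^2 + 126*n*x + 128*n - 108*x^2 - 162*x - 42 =-12*n^3 + n^2*(-24*x - 36) + n*(36*x^2 + 84*x + 93) - 72*x^2 - 72*x + 54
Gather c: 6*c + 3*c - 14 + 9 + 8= 9*c + 3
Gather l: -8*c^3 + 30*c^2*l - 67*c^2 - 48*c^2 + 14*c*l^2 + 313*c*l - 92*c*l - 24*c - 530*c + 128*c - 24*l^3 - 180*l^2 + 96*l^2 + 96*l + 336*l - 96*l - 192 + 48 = -8*c^3 - 115*c^2 - 426*c - 24*l^3 + l^2*(14*c - 84) + l*(30*c^2 + 221*c + 336) - 144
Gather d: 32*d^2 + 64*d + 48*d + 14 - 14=32*d^2 + 112*d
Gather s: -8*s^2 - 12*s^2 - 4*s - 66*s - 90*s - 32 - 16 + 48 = -20*s^2 - 160*s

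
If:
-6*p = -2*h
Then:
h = 3*p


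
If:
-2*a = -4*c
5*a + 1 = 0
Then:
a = -1/5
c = -1/10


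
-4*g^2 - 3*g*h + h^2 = (-4*g + h)*(g + h)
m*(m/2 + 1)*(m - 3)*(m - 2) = m^4/2 - 3*m^3/2 - 2*m^2 + 6*m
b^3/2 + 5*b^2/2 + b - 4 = (b/2 + 1)*(b - 1)*(b + 4)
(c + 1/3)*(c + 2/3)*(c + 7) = c^3 + 8*c^2 + 65*c/9 + 14/9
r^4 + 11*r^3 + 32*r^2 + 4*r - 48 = (r - 1)*(r + 2)*(r + 4)*(r + 6)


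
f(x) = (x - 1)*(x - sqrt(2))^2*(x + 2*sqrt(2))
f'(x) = (x - 1)*(x - sqrt(2))^2 + (x - 1)*(x + 2*sqrt(2))*(2*x - 2*sqrt(2)) + (x - sqrt(2))^2*(x + 2*sqrt(2)) = 4*x^3 - 3*x^2 - 12*x + 4*sqrt(2) + 6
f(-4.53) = 332.48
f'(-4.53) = -367.38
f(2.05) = 2.07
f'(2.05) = 8.91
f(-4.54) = 336.17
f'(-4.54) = -370.00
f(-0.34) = -10.26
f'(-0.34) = 15.23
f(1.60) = 0.09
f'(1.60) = 1.16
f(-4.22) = 230.59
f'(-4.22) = -291.73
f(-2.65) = -10.76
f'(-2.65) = -52.05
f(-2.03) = -28.70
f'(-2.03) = -9.81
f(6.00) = 928.28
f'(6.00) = 695.66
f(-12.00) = 21454.46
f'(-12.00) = -7188.34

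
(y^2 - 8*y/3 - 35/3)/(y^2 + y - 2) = (y^2 - 8*y/3 - 35/3)/(y^2 + y - 2)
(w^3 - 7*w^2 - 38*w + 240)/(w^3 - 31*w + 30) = (w - 8)/(w - 1)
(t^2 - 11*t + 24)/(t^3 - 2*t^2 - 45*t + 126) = (t - 8)/(t^2 + t - 42)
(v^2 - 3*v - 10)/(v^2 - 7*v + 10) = (v + 2)/(v - 2)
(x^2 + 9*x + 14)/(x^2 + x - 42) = (x + 2)/(x - 6)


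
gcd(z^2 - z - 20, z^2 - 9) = 1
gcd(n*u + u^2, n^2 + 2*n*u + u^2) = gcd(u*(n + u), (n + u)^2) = n + u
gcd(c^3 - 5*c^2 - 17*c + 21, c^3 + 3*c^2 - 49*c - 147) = c^2 - 4*c - 21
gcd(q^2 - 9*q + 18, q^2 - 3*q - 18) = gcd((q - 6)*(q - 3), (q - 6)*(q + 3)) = q - 6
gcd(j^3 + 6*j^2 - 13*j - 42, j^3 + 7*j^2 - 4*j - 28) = j^2 + 9*j + 14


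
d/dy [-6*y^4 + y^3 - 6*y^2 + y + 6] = -24*y^3 + 3*y^2 - 12*y + 1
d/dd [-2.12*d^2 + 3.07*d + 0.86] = 3.07 - 4.24*d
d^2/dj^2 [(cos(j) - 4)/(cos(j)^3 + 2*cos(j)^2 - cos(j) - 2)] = (14*sin(j)^4*cos(j) + 50*sin(j)^4 - 150*sin(j)^2*cos(j) - 107*sin(j)^2 - 18*cos(j)^5 - 5*cos(j)*cos(3*j) + 94*cos(j) - 10*cos(3*j) + 101)/((cos(j) + 2)^3*sin(j)^4)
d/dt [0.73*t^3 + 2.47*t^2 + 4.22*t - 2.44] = 2.19*t^2 + 4.94*t + 4.22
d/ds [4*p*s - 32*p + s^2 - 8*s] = 4*p + 2*s - 8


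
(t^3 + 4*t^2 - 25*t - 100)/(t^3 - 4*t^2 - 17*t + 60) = (t + 5)/(t - 3)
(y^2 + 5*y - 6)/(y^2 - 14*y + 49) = (y^2 + 5*y - 6)/(y^2 - 14*y + 49)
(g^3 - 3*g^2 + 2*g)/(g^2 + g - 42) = g*(g^2 - 3*g + 2)/(g^2 + g - 42)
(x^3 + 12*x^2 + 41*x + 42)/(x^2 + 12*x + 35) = (x^2 + 5*x + 6)/(x + 5)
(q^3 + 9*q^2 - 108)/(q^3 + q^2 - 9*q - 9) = (q^2 + 12*q + 36)/(q^2 + 4*q + 3)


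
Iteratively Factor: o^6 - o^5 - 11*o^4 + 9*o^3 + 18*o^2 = (o)*(o^5 - o^4 - 11*o^3 + 9*o^2 + 18*o) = o*(o - 2)*(o^4 + o^3 - 9*o^2 - 9*o) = o*(o - 2)*(o + 1)*(o^3 - 9*o) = o*(o - 3)*(o - 2)*(o + 1)*(o^2 + 3*o) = o*(o - 3)*(o - 2)*(o + 1)*(o + 3)*(o)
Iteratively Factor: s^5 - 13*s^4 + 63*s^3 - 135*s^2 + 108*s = (s - 3)*(s^4 - 10*s^3 + 33*s^2 - 36*s) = (s - 4)*(s - 3)*(s^3 - 6*s^2 + 9*s) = (s - 4)*(s - 3)^2*(s^2 - 3*s) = s*(s - 4)*(s - 3)^2*(s - 3)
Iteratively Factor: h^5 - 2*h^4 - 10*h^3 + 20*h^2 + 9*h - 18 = (h + 3)*(h^4 - 5*h^3 + 5*h^2 + 5*h - 6) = (h + 1)*(h + 3)*(h^3 - 6*h^2 + 11*h - 6) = (h - 1)*(h + 1)*(h + 3)*(h^2 - 5*h + 6) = (h - 2)*(h - 1)*(h + 1)*(h + 3)*(h - 3)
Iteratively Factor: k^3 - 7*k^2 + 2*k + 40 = (k + 2)*(k^2 - 9*k + 20) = (k - 5)*(k + 2)*(k - 4)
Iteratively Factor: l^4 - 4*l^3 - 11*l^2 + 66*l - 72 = (l - 2)*(l^3 - 2*l^2 - 15*l + 36) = (l - 2)*(l + 4)*(l^2 - 6*l + 9) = (l - 3)*(l - 2)*(l + 4)*(l - 3)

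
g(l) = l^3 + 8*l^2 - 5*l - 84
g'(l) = 3*l^2 + 16*l - 5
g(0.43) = -84.59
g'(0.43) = 2.43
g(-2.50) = -37.12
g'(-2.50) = -26.25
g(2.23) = -44.28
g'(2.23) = 45.60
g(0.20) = -84.67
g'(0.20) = -1.68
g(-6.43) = 13.06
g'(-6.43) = 16.15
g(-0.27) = -82.09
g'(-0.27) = -9.10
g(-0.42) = -80.56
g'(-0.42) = -11.19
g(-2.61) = -34.23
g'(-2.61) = -26.32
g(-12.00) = -600.00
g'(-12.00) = 235.00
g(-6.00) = 18.00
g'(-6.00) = 7.00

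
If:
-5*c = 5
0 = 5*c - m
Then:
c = -1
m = -5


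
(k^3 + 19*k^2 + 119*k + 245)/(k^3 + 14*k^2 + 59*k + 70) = (k + 7)/(k + 2)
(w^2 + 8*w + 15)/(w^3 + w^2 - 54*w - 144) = (w + 5)/(w^2 - 2*w - 48)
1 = 1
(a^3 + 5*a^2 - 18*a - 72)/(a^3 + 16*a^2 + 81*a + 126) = (a - 4)/(a + 7)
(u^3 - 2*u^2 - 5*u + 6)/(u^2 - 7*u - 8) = (-u^3 + 2*u^2 + 5*u - 6)/(-u^2 + 7*u + 8)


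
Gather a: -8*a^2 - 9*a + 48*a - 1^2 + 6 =-8*a^2 + 39*a + 5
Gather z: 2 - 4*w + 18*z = -4*w + 18*z + 2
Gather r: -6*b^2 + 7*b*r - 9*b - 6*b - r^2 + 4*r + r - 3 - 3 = -6*b^2 - 15*b - r^2 + r*(7*b + 5) - 6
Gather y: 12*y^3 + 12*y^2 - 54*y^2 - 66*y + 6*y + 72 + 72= 12*y^3 - 42*y^2 - 60*y + 144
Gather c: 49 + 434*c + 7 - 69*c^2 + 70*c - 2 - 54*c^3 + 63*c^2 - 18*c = -54*c^3 - 6*c^2 + 486*c + 54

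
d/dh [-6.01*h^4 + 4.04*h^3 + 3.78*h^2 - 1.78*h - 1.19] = -24.04*h^3 + 12.12*h^2 + 7.56*h - 1.78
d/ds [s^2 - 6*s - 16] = 2*s - 6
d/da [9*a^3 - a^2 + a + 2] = 27*a^2 - 2*a + 1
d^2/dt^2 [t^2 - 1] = 2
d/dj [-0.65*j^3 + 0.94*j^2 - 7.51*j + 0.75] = -1.95*j^2 + 1.88*j - 7.51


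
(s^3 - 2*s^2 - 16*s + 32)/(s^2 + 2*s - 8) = s - 4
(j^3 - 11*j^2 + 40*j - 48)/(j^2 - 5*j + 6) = (j^2 - 8*j + 16)/(j - 2)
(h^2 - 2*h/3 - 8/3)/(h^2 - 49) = (3*h^2 - 2*h - 8)/(3*(h^2 - 49))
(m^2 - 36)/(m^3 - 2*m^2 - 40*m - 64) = (36 - m^2)/(-m^3 + 2*m^2 + 40*m + 64)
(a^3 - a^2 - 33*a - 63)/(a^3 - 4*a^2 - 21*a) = (a + 3)/a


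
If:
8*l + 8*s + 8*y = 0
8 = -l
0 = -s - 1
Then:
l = -8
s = -1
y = 9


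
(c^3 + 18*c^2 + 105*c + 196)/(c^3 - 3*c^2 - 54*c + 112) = (c^2 + 11*c + 28)/(c^2 - 10*c + 16)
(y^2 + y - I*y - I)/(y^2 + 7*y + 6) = (y - I)/(y + 6)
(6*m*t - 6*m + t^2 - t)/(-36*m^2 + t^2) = (t - 1)/(-6*m + t)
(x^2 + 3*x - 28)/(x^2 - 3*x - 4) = (x + 7)/(x + 1)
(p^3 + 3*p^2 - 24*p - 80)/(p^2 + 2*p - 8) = (p^2 - p - 20)/(p - 2)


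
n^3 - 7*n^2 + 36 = (n - 6)*(n - 3)*(n + 2)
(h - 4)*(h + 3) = h^2 - h - 12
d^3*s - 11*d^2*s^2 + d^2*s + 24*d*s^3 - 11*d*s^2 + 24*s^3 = (d - 8*s)*(d - 3*s)*(d*s + s)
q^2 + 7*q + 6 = (q + 1)*(q + 6)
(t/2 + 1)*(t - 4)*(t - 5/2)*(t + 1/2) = t^4/2 - 2*t^3 - 21*t^2/8 + 37*t/4 + 5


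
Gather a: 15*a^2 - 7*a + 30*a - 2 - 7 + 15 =15*a^2 + 23*a + 6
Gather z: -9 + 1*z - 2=z - 11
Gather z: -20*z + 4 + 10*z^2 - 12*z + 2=10*z^2 - 32*z + 6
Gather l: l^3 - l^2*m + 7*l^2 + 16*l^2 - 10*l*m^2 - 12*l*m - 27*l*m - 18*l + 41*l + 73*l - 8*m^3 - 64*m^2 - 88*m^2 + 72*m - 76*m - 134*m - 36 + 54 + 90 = l^3 + l^2*(23 - m) + l*(-10*m^2 - 39*m + 96) - 8*m^3 - 152*m^2 - 138*m + 108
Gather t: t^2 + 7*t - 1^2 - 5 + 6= t^2 + 7*t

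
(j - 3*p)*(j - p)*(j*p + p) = j^3*p - 4*j^2*p^2 + j^2*p + 3*j*p^3 - 4*j*p^2 + 3*p^3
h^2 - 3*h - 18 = (h - 6)*(h + 3)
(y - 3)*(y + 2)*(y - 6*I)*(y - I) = y^4 - y^3 - 7*I*y^3 - 12*y^2 + 7*I*y^2 + 6*y + 42*I*y + 36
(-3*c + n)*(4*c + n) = -12*c^2 + c*n + n^2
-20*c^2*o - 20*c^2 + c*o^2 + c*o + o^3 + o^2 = (-4*c + o)*(5*c + o)*(o + 1)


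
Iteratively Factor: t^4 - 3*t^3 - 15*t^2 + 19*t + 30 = (t + 1)*(t^3 - 4*t^2 - 11*t + 30) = (t - 2)*(t + 1)*(t^2 - 2*t - 15) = (t - 2)*(t + 1)*(t + 3)*(t - 5)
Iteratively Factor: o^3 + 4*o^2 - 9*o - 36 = (o + 4)*(o^2 - 9) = (o + 3)*(o + 4)*(o - 3)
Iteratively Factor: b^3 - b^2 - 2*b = (b + 1)*(b^2 - 2*b) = (b - 2)*(b + 1)*(b)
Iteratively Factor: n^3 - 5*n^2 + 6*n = (n)*(n^2 - 5*n + 6) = n*(n - 2)*(n - 3)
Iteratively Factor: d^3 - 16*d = (d + 4)*(d^2 - 4*d) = (d - 4)*(d + 4)*(d)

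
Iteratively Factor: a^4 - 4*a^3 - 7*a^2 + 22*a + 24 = (a - 3)*(a^3 - a^2 - 10*a - 8) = (a - 3)*(a + 2)*(a^2 - 3*a - 4) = (a - 3)*(a + 1)*(a + 2)*(a - 4)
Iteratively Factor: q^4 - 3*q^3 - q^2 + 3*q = (q)*(q^3 - 3*q^2 - q + 3) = q*(q - 1)*(q^2 - 2*q - 3) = q*(q - 3)*(q - 1)*(q + 1)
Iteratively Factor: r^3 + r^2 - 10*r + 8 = (r - 1)*(r^2 + 2*r - 8) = (r - 1)*(r + 4)*(r - 2)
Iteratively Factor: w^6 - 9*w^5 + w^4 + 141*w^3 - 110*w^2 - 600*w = (w - 5)*(w^5 - 4*w^4 - 19*w^3 + 46*w^2 + 120*w) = (w - 5)^2*(w^4 + w^3 - 14*w^2 - 24*w) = (w - 5)^2*(w + 3)*(w^3 - 2*w^2 - 8*w) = (w - 5)^2*(w + 2)*(w + 3)*(w^2 - 4*w) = (w - 5)^2*(w - 4)*(w + 2)*(w + 3)*(w)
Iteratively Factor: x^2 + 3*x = (x)*(x + 3)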